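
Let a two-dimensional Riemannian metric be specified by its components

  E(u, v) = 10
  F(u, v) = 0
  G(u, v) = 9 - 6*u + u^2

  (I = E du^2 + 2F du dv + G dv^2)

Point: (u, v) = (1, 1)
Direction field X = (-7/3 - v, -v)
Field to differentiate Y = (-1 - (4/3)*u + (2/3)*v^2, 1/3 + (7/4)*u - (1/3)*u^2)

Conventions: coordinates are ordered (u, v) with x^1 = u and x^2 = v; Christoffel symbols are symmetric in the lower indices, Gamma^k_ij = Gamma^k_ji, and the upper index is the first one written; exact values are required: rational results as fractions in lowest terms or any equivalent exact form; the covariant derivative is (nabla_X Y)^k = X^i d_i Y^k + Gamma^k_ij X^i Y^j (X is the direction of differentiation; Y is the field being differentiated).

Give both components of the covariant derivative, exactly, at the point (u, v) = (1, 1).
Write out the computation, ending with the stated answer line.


E = 10, F = 0, G = 4 at the point
E_u = 0, E_v = 0, F_u = 0, F_v = 0, G_u = -4, G_v = 0
EG - F^2 = 40;  g^inv = (1/40) * [[4, 0], [0, 10]]
first-kind symbols [ij,l] = (1/2)(d_i g_jl + d_j g_il - d_l g_ij): [uu,u] = E_u/2 = 0, [uu,v] = F_u - E_v/2 = 0, [uv,u] = E_v/2 = 0, [uv,v] = G_u/2 = -2, [vv,u] = F_v - G_u/2 = 2, [vv,v] = G_v/2 = 0
Gamma^u_ij = (G*[ij,u] - F*[ij,v])/(EG - F^2), Gamma^v_ij = (E*[ij,v] - F*[ij,u])/(EG - F^2)
Gamma_uuu = 0, Gamma_uuv = 0, Gamma_uvv = 1/5, Gamma_vuu = 0, Gamma_vuv = -1/2, Gamma_vvv = 0
X = (-10/3, -1), Y = (-5/3, 7/4) at the point

Answer: (nabla_X Y)^u = 497/180, (nabla_X Y)^v = -55/36


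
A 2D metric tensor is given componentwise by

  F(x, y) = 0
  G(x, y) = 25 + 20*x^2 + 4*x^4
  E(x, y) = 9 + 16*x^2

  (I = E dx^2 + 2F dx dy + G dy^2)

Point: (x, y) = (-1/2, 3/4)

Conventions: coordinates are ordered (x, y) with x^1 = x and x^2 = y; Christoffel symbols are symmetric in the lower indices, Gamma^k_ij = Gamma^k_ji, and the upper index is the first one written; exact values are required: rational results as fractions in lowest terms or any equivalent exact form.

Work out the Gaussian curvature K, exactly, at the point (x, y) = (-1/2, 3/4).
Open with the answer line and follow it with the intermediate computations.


Answer: K = -72/1859

E = 13, F = 0, G = 121/4, EG - F^2 = 1573/4 at the point
E_x = -16, E_y = 0, F_x = 0, F_y = 0, G_x = -22, G_y = 0
E_yy = 0, F_xy = 0, G_xx = 52
Apply the Brioschi formula K = (det M1 - det M2)/(EG - F^2)^2 over the derivative matrices of E, F, G.
M1 = [[-E_yy/2 + F_xy - G_xx/2, E_x/2, F_x - E_y/2], [F_y - G_x/2, E, F], [G_y/2, F, G]] = [[-26, -8, 0], [11, 13, 0], [0, 0, 121/4]]; det M1 = -15125/2
M2 = [[0, E_y/2, G_x/2], [E_y/2, E, F], [G_x/2, F, G]] = [[0, 0, -11], [0, 13, 0], [-11, 0, 121/4]]; det M2 = -1573
det M1 - det M2 = -11979/2; K = -11979/2 / (1573/4)^2 = -72/1859


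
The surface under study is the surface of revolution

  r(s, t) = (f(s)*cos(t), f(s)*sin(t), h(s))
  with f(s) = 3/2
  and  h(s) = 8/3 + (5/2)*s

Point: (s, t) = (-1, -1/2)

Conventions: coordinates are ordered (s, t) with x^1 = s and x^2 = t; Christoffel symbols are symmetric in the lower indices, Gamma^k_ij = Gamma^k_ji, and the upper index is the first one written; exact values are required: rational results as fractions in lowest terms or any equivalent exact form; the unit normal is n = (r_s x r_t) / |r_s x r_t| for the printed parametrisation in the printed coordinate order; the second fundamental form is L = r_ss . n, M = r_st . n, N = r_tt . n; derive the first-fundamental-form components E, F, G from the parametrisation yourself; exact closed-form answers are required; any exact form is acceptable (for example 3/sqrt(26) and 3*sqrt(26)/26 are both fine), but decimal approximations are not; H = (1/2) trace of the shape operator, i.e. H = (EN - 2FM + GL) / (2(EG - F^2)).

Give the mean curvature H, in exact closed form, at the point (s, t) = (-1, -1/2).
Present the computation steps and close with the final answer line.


f = 3/2, f' = 0, f'' = 0, h' = 5/2, h'' = 0
E = 25/4, F = 0, G = 9/4; answer radicand W^2 = 25/4
unnormalised second-form numerators: l = 0, m = 0, n = 15/4; L = l/sqrt(25/4), and similarly M = m/sqrt(W^2), N = n/sqrt(W^2)
H = (E*n - 2*F*m + G*l) / (2*(EG - F^2)*sqrt(W^2)); E*n - 2*F*m + G*l = 375/16, EG - F^2 = 225/16, so H = (5/6)/sqrt(25/4)

Answer: H = 1/3


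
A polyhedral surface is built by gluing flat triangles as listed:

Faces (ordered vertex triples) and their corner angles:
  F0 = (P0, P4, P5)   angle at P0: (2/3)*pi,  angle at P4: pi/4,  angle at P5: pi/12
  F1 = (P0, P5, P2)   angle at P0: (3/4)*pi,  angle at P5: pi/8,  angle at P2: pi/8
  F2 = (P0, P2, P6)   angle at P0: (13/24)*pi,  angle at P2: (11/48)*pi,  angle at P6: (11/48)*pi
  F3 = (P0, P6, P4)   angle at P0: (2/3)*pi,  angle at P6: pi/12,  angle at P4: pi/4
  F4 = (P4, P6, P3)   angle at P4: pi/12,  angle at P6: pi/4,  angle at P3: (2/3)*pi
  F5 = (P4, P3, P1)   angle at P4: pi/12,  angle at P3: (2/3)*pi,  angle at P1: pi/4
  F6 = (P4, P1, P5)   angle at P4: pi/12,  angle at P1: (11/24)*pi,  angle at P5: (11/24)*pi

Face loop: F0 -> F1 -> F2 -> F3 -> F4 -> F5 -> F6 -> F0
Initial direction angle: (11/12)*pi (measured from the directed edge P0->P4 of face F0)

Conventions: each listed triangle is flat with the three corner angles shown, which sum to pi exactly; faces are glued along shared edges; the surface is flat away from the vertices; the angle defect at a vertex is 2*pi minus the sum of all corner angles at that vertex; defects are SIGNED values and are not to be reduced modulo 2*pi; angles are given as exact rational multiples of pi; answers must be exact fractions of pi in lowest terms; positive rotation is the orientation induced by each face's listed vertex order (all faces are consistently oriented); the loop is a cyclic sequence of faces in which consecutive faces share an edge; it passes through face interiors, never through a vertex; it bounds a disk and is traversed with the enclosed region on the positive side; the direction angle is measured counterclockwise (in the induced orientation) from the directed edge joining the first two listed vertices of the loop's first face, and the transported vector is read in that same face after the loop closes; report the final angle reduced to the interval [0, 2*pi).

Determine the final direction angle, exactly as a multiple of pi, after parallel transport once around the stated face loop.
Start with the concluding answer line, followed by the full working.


Answer: final direction angle = (37/24)*pi

enclosed vertex P0: corner angles sum to (21/8)*pi, defect = 2*pi - (21/8)*pi = (-5/8)*pi
enclosed vertex P4: corner angles sum to (3/4)*pi, defect = 2*pi - (3/4)*pi = (5/4)*pi
transport around the loop rotates by the sum of enclosed defects; add to the initial angle mod 2*pi
final angle = (11/12)*pi + (5/8)*pi = (37/24)*pi (mod 2*pi)


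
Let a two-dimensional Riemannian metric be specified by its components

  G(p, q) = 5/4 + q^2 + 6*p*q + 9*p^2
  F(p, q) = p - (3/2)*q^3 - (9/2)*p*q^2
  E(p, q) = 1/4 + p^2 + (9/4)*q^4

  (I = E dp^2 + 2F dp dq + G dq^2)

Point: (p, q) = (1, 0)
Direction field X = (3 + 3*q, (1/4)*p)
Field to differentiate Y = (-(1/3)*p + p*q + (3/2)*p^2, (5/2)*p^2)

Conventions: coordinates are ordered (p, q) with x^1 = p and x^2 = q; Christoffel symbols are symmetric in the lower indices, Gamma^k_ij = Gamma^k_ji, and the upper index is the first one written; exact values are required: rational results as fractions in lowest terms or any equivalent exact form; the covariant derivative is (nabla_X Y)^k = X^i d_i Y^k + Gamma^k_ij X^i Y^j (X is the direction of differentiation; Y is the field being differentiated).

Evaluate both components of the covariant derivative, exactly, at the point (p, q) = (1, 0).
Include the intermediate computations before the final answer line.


E = 5/4, F = 1, G = 41/4 at the point
E_p = 2, E_q = 0, F_p = 1, F_q = 0, G_p = 18, G_q = 6
EG - F^2 = 189/16;  g^inv = (16/189) * [[41/4, -1], [-1, 5/4]]
first-kind symbols [ij,l] = (1/2)(d_i g_jl + d_j g_il - d_l g_ij): [pp,p] = E_p/2 = 1, [pp,q] = F_p - E_q/2 = 1, [pq,p] = E_q/2 = 0, [pq,q] = G_p/2 = 9, [qq,p] = F_q - G_p/2 = -9, [qq,q] = G_q/2 = 3
Gamma^p_ij = (G*[ij,p] - F*[ij,q])/(EG - F^2), Gamma^q_ij = (E*[ij,q] - F*[ij,p])/(EG - F^2)
Gamma_ppp = 148/189, Gamma_ppq = -16/21, Gamma_pqq = -508/63, Gamma_qpp = 4/189, Gamma_qpq = 20/21, Gamma_qqq = 68/63
X = (3, 1/4), Y = (7/6, 5/2) at the point

Answer: (nabla_X Y)^p = 11/756, (nabla_X Y)^q = 4379/189


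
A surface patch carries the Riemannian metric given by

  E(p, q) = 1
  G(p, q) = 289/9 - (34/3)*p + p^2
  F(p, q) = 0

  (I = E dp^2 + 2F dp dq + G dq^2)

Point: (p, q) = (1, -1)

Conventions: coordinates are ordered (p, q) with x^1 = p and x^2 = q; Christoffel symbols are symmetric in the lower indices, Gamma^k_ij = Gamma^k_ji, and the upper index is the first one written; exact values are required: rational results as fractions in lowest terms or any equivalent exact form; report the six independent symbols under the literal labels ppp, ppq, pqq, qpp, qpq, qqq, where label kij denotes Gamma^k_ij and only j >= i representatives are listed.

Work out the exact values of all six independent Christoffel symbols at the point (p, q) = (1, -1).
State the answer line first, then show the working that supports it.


Answer: Gamma_ppp = 0, Gamma_ppq = 0, Gamma_pqq = 14/3, Gamma_qpp = 0, Gamma_qpq = -3/14, Gamma_qqq = 0

E = 1, F = 0, G = 196/9 at the point
E_p = 0, E_q = 0, F_p = 0, F_q = 0, G_p = -28/3, G_q = 0
EG - F^2 = 196/9;  g^inv = (9/196) * [[196/9, 0], [0, 1]]
first-kind symbols [ij,l] = (1/2)(d_i g_jl + d_j g_il - d_l g_ij): [pp,p] = E_p/2 = 0, [pp,q] = F_p - E_q/2 = 0, [pq,p] = E_q/2 = 0, [pq,q] = G_p/2 = -14/3, [qq,p] = F_q - G_p/2 = 14/3, [qq,q] = G_q/2 = 0
Gamma^p_ij = (G*[ij,p] - F*[ij,q])/(EG - F^2), Gamma^q_ij = (E*[ij,q] - F*[ij,p])/(EG - F^2)


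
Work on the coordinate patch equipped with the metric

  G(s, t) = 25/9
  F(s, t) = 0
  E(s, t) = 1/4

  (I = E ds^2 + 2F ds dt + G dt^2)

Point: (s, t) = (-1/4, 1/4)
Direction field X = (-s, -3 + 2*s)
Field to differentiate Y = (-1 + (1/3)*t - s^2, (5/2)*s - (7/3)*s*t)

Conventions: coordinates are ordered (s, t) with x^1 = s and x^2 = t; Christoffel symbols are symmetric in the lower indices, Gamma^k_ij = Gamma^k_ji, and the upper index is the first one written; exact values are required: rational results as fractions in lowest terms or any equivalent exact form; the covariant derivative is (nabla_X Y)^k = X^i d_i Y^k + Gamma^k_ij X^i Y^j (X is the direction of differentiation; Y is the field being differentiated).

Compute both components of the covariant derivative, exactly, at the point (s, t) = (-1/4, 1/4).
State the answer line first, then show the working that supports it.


Answer: (nabla_X Y)^s = -25/24, (nabla_X Y)^t = -25/16

E = 1/4, F = 0, G = 25/9 at the point
E_s = 0, E_t = 0, F_s = 0, F_t = 0, G_s = 0, G_t = 0
EG - F^2 = 25/36;  g^inv = (36/25) * [[25/9, 0], [0, 1/4]]
first-kind symbols [ij,l] = (1/2)(d_i g_jl + d_j g_il - d_l g_ij): [ss,s] = E_s/2 = 0, [ss,t] = F_s - E_t/2 = 0, [st,s] = E_t/2 = 0, [st,t] = G_s/2 = 0, [tt,s] = F_t - G_s/2 = 0, [tt,t] = G_t/2 = 0
Gamma^s_ij = (G*[ij,s] - F*[ij,t])/(EG - F^2), Gamma^t_ij = (E*[ij,t] - F*[ij,s])/(EG - F^2)
Gamma_sss = 0, Gamma_sst = 0, Gamma_stt = 0, Gamma_tss = 0, Gamma_tst = 0, Gamma_ttt = 0
X = (1/4, -7/2), Y = (-47/48, -23/48) at the point


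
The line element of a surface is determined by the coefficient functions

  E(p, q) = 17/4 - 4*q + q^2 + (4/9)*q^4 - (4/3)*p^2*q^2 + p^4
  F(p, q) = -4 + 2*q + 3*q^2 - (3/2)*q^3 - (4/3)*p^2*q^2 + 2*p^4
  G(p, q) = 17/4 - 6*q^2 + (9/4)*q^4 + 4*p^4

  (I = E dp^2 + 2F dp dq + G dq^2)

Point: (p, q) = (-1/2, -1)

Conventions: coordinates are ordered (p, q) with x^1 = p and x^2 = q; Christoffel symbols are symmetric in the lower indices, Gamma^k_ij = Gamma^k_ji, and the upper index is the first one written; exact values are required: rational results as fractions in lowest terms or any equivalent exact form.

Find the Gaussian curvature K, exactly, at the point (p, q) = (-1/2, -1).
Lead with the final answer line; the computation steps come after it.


Answer: K = -451952/285605

E = 1357/144, F = -41/24, G = 3/4, EG - F^2 = 1195/288 at the point
E_p = 5/6, E_q = -64/9, F_p = 1/3, F_q = -47/6, G_p = -2, G_q = 3
E_qq = 20/3, F_pq = -8/3, G_pp = 12
K follows from Brioschi's formula, (det M1 - det M2)/(EG - F^2)^2.
M1 = [[-E_qq/2 + F_pq - G_pp/2, E_p/2, F_p - E_q/2], [F_q - G_p/2, E, F], [G_q/2, F, G]] = [[-12, 5/12, 35/9], [-41/6, 1357/144, -41/24], [3/2, -41/24, 3/4]]; det M1 = -302215/5184
M2 = [[0, E_q/2, G_p/2], [E_q/2, E, F], [G_p/2, F, G]] = [[0, -32/9, -1], [-32/9, 1357/144, -41/24], [-1, -41/24, 3/4]]; det M2 = -13415/432
det M1 - det M2 = -141235/5184; K = -141235/5184 / (1195/288)^2 = -451952/285605


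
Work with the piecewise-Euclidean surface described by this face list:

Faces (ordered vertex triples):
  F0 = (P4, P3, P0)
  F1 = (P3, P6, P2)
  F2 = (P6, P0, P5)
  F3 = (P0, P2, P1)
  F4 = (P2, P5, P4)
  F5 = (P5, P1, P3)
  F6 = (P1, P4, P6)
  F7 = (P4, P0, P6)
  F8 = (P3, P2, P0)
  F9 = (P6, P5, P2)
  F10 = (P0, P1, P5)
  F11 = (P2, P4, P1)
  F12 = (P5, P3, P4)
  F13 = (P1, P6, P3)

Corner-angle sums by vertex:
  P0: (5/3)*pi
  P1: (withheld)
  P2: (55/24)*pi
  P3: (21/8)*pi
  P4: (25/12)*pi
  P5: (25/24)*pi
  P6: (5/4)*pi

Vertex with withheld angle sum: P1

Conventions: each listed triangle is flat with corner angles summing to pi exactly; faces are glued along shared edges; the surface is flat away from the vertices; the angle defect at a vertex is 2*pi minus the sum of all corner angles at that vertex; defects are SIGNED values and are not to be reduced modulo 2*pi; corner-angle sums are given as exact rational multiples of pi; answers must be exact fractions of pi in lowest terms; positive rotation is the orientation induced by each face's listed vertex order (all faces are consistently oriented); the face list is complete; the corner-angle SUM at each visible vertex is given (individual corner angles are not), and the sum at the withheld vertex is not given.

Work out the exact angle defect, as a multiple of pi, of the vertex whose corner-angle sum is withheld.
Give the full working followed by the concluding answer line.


V = 7, E = 21, F = 14; chi = V - E + F = 0
Gauss-Bonnet: total defect = 2*pi*chi = 0; visible defects sum to (25/24)*pi

Answer: defect(P1) = (-25/24)*pi


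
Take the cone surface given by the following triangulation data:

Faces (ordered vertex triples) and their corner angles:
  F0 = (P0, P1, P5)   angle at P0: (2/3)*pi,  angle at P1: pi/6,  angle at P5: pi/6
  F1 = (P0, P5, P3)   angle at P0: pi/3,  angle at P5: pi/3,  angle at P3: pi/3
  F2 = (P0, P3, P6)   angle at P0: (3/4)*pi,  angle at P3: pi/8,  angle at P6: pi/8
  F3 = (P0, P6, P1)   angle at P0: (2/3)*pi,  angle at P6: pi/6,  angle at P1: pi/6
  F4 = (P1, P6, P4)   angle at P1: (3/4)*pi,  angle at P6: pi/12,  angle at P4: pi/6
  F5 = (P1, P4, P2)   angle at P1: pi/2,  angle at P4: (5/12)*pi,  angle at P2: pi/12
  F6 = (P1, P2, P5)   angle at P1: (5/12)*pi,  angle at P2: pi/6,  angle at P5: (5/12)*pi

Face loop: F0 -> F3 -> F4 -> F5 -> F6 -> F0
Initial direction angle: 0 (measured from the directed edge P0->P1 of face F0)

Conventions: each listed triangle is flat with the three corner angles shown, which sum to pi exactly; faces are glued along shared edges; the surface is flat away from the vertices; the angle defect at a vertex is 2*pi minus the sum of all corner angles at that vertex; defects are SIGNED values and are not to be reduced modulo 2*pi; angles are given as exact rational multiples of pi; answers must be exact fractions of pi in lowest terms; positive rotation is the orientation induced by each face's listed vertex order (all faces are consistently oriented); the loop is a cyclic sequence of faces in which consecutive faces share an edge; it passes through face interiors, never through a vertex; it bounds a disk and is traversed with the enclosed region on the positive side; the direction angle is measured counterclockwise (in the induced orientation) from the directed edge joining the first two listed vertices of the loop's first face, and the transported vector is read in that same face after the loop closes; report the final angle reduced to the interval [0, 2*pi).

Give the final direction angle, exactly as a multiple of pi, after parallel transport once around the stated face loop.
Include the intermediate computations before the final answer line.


enclosed vertex P1: corner angles sum to 2*pi, defect = 2*pi - 2*pi = 0
adding the enclosed defects to the starting angle (mod 2*pi, induced orientation) gives the holonomy
final angle = 0 + 0 = 0 (mod 2*pi)

Answer: final direction angle = 0


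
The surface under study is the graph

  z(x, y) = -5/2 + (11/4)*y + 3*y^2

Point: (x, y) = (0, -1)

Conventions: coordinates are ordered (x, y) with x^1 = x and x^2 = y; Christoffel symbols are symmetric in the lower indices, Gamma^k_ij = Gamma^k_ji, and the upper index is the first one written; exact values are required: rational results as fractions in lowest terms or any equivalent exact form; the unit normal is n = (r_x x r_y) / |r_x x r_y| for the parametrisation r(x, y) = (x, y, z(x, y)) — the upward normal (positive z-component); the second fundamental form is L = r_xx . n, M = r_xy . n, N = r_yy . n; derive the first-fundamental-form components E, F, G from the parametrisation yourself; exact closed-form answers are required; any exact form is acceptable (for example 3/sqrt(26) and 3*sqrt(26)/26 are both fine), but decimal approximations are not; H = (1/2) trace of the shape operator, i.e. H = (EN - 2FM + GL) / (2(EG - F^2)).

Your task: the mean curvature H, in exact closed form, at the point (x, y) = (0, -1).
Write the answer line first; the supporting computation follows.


Answer: H = 192*sqrt(185)/34225

z_x = 0, z_y = -13/4, z_xx = 0, z_xy = 0, z_yy = 6
E = 1, F = 0, G = 185/16; answer radicand W^2 = 185/16
unnormalised second-form numerators: l = 0, m = 0, n = 6; L = l/sqrt(185/16), and similarly M = m/sqrt(W^2), N = n/sqrt(W^2)
H = (E*n - 2*F*m + G*l) / (2*(EG - F^2)*sqrt(W^2)); E*n - 2*F*m + G*l = 6, EG - F^2 = 185/16, so H = (48/185)/sqrt(185/16)


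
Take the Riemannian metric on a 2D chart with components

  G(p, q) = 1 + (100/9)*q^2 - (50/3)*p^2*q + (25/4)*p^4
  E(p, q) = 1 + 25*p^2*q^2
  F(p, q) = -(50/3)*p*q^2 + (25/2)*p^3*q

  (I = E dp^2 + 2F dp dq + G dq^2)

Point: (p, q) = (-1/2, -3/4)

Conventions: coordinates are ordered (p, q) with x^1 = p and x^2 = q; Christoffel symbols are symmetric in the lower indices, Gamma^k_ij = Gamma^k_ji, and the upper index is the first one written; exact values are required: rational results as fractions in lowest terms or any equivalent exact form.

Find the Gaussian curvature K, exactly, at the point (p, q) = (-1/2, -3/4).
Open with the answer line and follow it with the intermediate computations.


Answer: K = 6400/208849

E = 289/64, F = 375/64, G = 689/64, EG - F^2 = 457/32 at the point
E_p = -225/16, E_q = -75/8, F_p = -525/32, F_q = -225/16, G_p = -125/8, G_q = -125/6
E_qq = 25/2, F_pq = 275/8, G_pp = 175/4
Evaluate Brioschi's two determinant matrices M1, M2 and divide by (EG - F^2)^2.
M1 = [[-E_qq/2 + F_pq - G_pp/2, E_p/2, F_p - E_q/2], [F_q - G_p/2, E, F], [G_q/2, F, G]] = [[25/4, -225/32, -375/32], [-25/4, 289/64, 375/64], [-125/12, 375/64, 689/64]]; det M1 = -9825/128
M2 = [[0, E_q/2, G_p/2], [E_q/2, E, F], [G_p/2, F, G]] = [[0, -75/16, -125/16], [-75/16, 289/64, 375/64], [-125/16, 375/64, 689/64]]; det M2 = -10625/128
det M1 - det M2 = 25/4; K = 25/4 / (457/32)^2 = 6400/208849


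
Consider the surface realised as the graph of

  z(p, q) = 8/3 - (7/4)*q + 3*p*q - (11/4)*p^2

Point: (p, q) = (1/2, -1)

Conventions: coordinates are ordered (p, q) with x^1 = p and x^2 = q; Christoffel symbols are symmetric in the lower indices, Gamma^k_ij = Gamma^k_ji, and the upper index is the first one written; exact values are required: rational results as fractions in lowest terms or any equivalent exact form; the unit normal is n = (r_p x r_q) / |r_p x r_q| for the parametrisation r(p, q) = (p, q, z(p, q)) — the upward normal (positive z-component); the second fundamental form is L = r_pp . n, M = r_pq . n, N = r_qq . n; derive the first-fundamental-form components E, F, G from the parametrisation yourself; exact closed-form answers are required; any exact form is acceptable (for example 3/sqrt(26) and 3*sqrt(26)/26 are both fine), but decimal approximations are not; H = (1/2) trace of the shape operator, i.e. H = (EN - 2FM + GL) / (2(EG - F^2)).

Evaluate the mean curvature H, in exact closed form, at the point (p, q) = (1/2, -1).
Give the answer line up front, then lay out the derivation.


Answer: H = -463*sqrt(546)/298116

z_p = -23/4, z_q = -1/4, z_pp = -11/2, z_pq = 3, z_qq = 0
E = 545/16, F = 23/16, G = 17/16; answer radicand W^2 = 273/8
unnormalised second-form numerators: l = -11/2, m = 3, n = 0; L = l/sqrt(273/8), and similarly M = m/sqrt(W^2), N = n/sqrt(W^2)
H = (E*n - 2*F*m + G*l) / (2*(EG - F^2)*sqrt(W^2)); E*n - 2*F*m + G*l = -463/32, EG - F^2 = 273/8, so H = (-463/2184)/sqrt(273/8)


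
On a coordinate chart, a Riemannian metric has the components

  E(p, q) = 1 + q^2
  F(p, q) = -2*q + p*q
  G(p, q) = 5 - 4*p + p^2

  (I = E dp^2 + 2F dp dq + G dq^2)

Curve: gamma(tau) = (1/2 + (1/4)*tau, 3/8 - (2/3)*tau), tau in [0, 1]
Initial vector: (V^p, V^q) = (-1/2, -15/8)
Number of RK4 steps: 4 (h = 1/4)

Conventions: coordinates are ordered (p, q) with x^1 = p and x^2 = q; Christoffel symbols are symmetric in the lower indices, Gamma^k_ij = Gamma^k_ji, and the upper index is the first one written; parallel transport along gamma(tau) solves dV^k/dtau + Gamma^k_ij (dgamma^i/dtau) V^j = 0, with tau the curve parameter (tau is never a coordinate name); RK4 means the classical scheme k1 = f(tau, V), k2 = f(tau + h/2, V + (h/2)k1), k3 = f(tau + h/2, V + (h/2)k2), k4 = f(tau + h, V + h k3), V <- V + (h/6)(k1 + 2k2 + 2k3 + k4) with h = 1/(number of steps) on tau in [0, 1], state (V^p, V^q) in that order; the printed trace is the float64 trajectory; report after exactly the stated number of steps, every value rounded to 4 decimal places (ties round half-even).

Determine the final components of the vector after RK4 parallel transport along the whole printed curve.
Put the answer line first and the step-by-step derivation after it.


Answer: V^p = -0.4989, V^q = -1.9435

gamma'(tau) = (1/4, -2/3); f(tau, V)^k = -Gamma^k_ij(gamma(tau)) gamma'^i(tau) V^j; h = 1/4; intermediate values shown to 6 dp
curve data and Christoffel symbols at the stage parameters:
  tau = 0.000000: gamma = (0.500000, 0.375000), gamma' = (0.250000, -0.666667); Gamma_ppp = 0.000000, Gamma_ppq = 0.110599, Gamma_pqq = 0.000000, Gamma_qpp = 0.000000, Gamma_qpq = -0.442396, Gamma_qqq = 0.000000
  tau = 0.125000: gamma = (0.531250, 0.291667), gamma' = (0.250000, -0.666667); Gamma_ppp = 0.000000, Gamma_ppq = 0.089957, Gamma_pqq = 0.000000, Gamma_qpp = 0.000000, Gamma_qpq = -0.452997, Gamma_qqq = 0.000000
  tau = 0.250000: gamma = (0.562500, 0.208333), gamma' = (0.250000, -0.666667); Gamma_ppp = 0.000000, Gamma_ppq = 0.066992, Gamma_pqq = 0.000000, Gamma_qpp = 0.000000, Gamma_qpq = -0.462247, Gamma_qqq = 0.000000
  tau = 0.375000: gamma = (0.593750, 0.125000), gamma' = (0.250000, -0.666667); Gamma_ppp = 0.000000, Gamma_ppq = 0.041762, Gamma_pqq = 0.000000, Gamma_qpp = 0.000000, Gamma_qpq = -0.469821, Gamma_qqq = 0.000000
  tau = 0.500000: gamma = (0.625000, 0.041667), gamma' = (0.250000, -0.666667); Gamma_ppp = 0.000000, Gamma_ppq = 0.014406, Gamma_pqq = 0.000000, Gamma_qpp = 0.000000, Gamma_qpq = -0.475390, Gamma_qqq = 0.000000
  tau = 0.625000: gamma = (0.656250, -0.041667), gamma' = (0.250000, -0.666667); Gamma_ppp = 0.000000, Gamma_ppq = -0.014842, Gamma_pqq = 0.000000, Gamma_qpp = 0.000000, Gamma_qpq = -0.478646, Gamma_qqq = 0.000000
  tau = 0.750000: gamma = (0.687500, -0.125000), gamma' = (0.250000, -0.666667); Gamma_ppp = 0.000000, Gamma_ppq = -0.045649, Gamma_pqq = 0.000000, Gamma_qpp = 0.000000, Gamma_qpq = -0.479315, Gamma_qqq = 0.000000
  tau = 0.875000: gamma = (0.718750, -0.208333), gamma' = (0.250000, -0.666667); Gamma_ppp = 0.000000, Gamma_ppq = -0.077591, Gamma_pqq = 0.000000, Gamma_qpp = 0.000000, Gamma_qpq = -0.477187, Gamma_qqq = 0.000000
  tau = 1.000000: gamma = (0.750000, -0.291667), gamma' = (0.250000, -0.666667); Gamma_ppp = 0.000000, Gamma_ppq = -0.110164, Gamma_pqq = 0.000000, Gamma_qpp = 0.000000, Gamma_qpq = -0.472131, Gamma_qqq = 0.000000
step 0: V^p = -0.5000, V^q = -1.8750
step 1: k1 = (0.014977, -0.059908), k2 = (0.012462, -0.062757), k3 = (0.012451, -0.062702), k4 = (0.009473, -0.065367); V <- V + (h/6)(k1 + 2k2 + 2k3 + k4): V^p = -0.4969, V^q = -1.8907
step 2: k1 = (0.009473, -0.065361), k2 = (0.006023, -0.067762), k3 = (0.006014, -0.067663), k4 = (0.002112, -0.069706); V <- V + (h/6)(k1 + 2k2 + 2k3 + k4): V^p = -0.4954, V^q = -1.9076
step 3: k1 = (0.002112, -0.069701), k2 = (-0.002211, -0.071305), k3 = (-0.002206, -0.071156), k4 = (-0.006879, -0.072231); V <- V + (h/6)(k1 + 2k2 + 2k3 + k4): V^p = -0.4960, V^q = -1.9254
step 4: k1 = (-0.006879, -0.072226), k2 = (-0.011823, -0.072709), k3 = (-0.011792, -0.072520), k4 = (-0.016883, -0.072356); V <- V + (h/6)(k1 + 2k2 + 2k3 + k4): V^p = -0.4989, V^q = -1.9435


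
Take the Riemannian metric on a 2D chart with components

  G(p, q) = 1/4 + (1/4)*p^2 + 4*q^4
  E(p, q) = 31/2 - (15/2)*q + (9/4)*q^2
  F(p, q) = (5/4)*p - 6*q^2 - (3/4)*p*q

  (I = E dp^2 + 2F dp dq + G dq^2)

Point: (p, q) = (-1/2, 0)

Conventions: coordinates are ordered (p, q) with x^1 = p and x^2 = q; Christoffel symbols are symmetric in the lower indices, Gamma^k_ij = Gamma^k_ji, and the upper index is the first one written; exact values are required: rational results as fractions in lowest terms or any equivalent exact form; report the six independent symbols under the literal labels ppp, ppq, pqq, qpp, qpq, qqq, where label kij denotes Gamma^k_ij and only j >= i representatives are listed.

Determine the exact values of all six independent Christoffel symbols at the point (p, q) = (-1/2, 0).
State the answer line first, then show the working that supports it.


Answer: Gamma_ppp = 40/57, Gamma_ppq = -16/57, Gamma_pqq = 2/57, Gamma_qpp = 992/57, Gamma_qpq = -274/285, Gamma_qqq = 4/57

E = 31/2, F = -5/8, G = 5/16 at the point
E_p = 0, E_q = -15/2, F_p = 5/4, F_q = 3/8, G_p = -1/4, G_q = 0
EG - F^2 = 285/64;  g^inv = (64/285) * [[5/16, 5/8], [5/8, 31/2]]
first-kind symbols [ij,l] = (1/2)(d_i g_jl + d_j g_il - d_l g_ij): [pp,p] = E_p/2 = 0, [pp,q] = F_p - E_q/2 = 5, [pq,p] = E_q/2 = -15/4, [pq,q] = G_p/2 = -1/8, [qq,p] = F_q - G_p/2 = 1/2, [qq,q] = G_q/2 = 0
Gamma^p_ij = (G*[ij,p] - F*[ij,q])/(EG - F^2), Gamma^q_ij = (E*[ij,q] - F*[ij,p])/(EG - F^2)


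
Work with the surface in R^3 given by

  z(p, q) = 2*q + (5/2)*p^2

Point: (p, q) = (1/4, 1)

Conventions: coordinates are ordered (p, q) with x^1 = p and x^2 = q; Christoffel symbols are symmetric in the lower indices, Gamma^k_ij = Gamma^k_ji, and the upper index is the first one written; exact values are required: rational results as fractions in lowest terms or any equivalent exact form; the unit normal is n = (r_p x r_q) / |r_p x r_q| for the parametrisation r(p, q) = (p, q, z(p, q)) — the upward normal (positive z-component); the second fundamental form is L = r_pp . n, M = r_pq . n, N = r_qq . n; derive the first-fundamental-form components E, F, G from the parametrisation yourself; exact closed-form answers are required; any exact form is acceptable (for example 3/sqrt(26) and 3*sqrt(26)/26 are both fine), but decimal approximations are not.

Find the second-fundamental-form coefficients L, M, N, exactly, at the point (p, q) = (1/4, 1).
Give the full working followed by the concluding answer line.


z_p = 5/4, z_q = 2, z_pp = 5, z_pq = 0, z_qq = 0
E = 41/16, F = 5/2, G = 5; answer radicand W^2 = 105/16
unnormalised second-form numerators: l = 5, m = 0, n = 0; L = l/sqrt(105/16), and similarly M = m/sqrt(W^2), N = n/sqrt(W^2)

Answer: L = 4*sqrt(105)/21, M = 0, N = 0


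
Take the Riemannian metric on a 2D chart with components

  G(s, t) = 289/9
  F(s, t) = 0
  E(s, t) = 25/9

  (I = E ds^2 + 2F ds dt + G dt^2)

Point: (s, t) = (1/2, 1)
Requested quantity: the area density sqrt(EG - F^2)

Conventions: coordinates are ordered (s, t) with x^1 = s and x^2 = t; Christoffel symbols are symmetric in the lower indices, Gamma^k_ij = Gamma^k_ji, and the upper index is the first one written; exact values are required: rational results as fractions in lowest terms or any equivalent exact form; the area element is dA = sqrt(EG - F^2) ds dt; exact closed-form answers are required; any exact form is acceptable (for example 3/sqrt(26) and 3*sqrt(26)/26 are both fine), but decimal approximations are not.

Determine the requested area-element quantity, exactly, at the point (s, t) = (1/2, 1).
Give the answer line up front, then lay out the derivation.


Answer: sqrt(EG - F^2) = 85/9

E = 25/9, F = 0, G = 289/9; EG - F^2 = 7225/81


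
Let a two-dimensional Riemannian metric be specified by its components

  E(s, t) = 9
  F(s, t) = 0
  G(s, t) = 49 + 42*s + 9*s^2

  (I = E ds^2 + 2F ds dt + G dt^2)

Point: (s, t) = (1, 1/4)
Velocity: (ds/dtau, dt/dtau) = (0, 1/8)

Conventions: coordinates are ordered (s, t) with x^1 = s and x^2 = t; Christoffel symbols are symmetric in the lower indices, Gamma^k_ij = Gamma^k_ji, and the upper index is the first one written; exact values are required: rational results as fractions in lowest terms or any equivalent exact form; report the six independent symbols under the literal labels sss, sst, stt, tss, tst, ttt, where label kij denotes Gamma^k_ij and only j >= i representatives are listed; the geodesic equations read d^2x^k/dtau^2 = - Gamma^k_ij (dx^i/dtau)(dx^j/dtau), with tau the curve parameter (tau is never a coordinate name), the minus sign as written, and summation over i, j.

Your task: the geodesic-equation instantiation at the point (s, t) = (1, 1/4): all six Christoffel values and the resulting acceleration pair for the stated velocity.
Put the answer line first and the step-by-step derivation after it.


Answer: Gamma_sss = 0, Gamma_sst = 0, Gamma_stt = -10/3, Gamma_tss = 0, Gamma_tst = 3/10, Gamma_ttt = 0; accelerations (d^2s/dtau^2, d^2t/dtau^2) = (5/96, 0)

E = 9, F = 0, G = 100 at the point
E_s = 0, E_t = 0, F_s = 0, F_t = 0, G_s = 60, G_t = 0
EG - F^2 = 900;  g^inv = (1/900) * [[100, 0], [0, 9]]
first-kind symbols [ij,l] = (1/2)(d_i g_jl + d_j g_il - d_l g_ij): [ss,s] = E_s/2 = 0, [ss,t] = F_s - E_t/2 = 0, [st,s] = E_t/2 = 0, [st,t] = G_s/2 = 30, [tt,s] = F_t - G_s/2 = -30, [tt,t] = G_t/2 = 0
Gamma^s_ij = (G*[ij,s] - F*[ij,t])/(EG - F^2), Gamma^t_ij = (E*[ij,t] - F*[ij,s])/(EG - F^2)
Gamma_sss = 0, Gamma_sst = 0, Gamma_stt = -10/3, Gamma_tss = 0, Gamma_tst = 3/10, Gamma_ttt = 0
d^2s/dtau^2 = -(Gamma_sss*(0)^2 + 2*Gamma_sst*(0)*(1/8) + Gamma_stt*(1/8)^2) = 5/96
d^2t/dtau^2 = -(Gamma_tss*(0)^2 + 2*Gamma_tst*(0)*(1/8) + Gamma_ttt*(1/8)^2) = 0


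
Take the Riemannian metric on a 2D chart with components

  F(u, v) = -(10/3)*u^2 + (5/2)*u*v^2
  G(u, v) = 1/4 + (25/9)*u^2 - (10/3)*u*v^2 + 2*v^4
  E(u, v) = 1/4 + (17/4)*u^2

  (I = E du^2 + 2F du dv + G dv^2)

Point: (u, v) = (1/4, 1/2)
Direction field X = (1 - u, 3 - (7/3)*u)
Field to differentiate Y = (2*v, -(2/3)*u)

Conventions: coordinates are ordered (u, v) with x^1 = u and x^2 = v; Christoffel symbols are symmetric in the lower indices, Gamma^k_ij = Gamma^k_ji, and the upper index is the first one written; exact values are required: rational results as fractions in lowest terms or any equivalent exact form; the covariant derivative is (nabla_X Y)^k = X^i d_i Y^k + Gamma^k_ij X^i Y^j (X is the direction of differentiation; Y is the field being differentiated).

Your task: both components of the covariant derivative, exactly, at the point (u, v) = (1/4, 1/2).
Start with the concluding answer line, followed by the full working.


Answer: (nabla_X Y)^u = 97904/16119, (nabla_X Y)^v = -17923/21492

E = 33/64, F = -5/96, G = 49/144 at the point
E_u = 17/8, E_v = 0, F_u = -25/24, F_v = 5/8, G_u = 5/9, G_v = 1/6
EG - F^2 = 199/1152;  g^inv = (1152/199) * [[49/144, 5/96], [5/96, 33/64]]
first-kind symbols [ij,l] = (1/2)(d_i g_jl + d_j g_il - d_l g_ij): [uu,u] = E_u/2 = 17/16, [uu,v] = F_u - E_v/2 = -25/24, [uv,u] = E_v/2 = 0, [uv,v] = G_u/2 = 5/18, [vv,u] = F_v - G_u/2 = 25/72, [vv,v] = G_v/2 = 1/12
Gamma^u_ij = (G*[ij,u] - F*[ij,v])/(EG - F^2), Gamma^v_ij = (E*[ij,v] - F*[ij,u])/(EG - F^2)
Gamma_uuu = 354/199, Gamma_uuv = 50/597, Gamma_uvv = 1270/1791, Gamma_vuu = -555/199, Gamma_vuv = 165/199, Gamma_vvv = 211/597
X = (3/4, 29/12), Y = (1, -1/6) at the point


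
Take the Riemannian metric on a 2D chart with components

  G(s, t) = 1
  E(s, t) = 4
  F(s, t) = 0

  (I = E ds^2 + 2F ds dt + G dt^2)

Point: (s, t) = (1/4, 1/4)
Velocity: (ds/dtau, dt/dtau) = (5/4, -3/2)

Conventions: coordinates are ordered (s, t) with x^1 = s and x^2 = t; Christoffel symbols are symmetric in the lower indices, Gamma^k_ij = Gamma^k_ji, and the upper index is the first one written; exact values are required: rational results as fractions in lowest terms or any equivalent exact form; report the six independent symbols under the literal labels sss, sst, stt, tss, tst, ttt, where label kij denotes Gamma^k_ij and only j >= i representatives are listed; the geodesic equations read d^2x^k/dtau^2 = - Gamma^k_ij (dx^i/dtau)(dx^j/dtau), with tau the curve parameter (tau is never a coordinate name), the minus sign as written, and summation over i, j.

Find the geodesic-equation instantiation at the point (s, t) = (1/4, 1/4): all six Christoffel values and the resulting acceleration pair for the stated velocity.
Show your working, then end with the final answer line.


E = 4, F = 0, G = 1 at the point
E_s = 0, E_t = 0, F_s = 0, F_t = 0, G_s = 0, G_t = 0
EG - F^2 = 4;  g^inv = (1/4) * [[1, 0], [0, 4]]
first-kind symbols [ij,l] = (1/2)(d_i g_jl + d_j g_il - d_l g_ij): [ss,s] = E_s/2 = 0, [ss,t] = F_s - E_t/2 = 0, [st,s] = E_t/2 = 0, [st,t] = G_s/2 = 0, [tt,s] = F_t - G_s/2 = 0, [tt,t] = G_t/2 = 0
Gamma^s_ij = (G*[ij,s] - F*[ij,t])/(EG - F^2), Gamma^t_ij = (E*[ij,t] - F*[ij,s])/(EG - F^2)
Gamma_sss = 0, Gamma_sst = 0, Gamma_stt = 0, Gamma_tss = 0, Gamma_tst = 0, Gamma_ttt = 0
d^2s/dtau^2 = -(Gamma_sss*(5/4)^2 + 2*Gamma_sst*(5/4)*(-3/2) + Gamma_stt*(-3/2)^2) = 0
d^2t/dtau^2 = -(Gamma_tss*(5/4)^2 + 2*Gamma_tst*(5/4)*(-3/2) + Gamma_ttt*(-3/2)^2) = 0

Answer: Gamma_sss = 0, Gamma_sst = 0, Gamma_stt = 0, Gamma_tss = 0, Gamma_tst = 0, Gamma_ttt = 0; accelerations (d^2s/dtau^2, d^2t/dtau^2) = (0, 0)


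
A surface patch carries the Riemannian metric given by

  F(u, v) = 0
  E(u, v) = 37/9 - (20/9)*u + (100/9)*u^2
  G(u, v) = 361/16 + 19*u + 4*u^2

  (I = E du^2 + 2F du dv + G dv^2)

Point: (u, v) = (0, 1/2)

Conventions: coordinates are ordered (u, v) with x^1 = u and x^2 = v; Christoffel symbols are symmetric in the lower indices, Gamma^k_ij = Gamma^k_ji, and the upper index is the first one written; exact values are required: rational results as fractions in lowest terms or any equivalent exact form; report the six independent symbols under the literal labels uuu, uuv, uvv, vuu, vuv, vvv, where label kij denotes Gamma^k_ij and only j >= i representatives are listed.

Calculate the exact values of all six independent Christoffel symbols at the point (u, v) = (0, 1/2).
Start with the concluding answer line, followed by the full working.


Answer: Gamma_uuu = -10/37, Gamma_uuv = 0, Gamma_uvv = -171/74, Gamma_vuu = 0, Gamma_vuv = 8/19, Gamma_vvv = 0

E = 37/9, F = 0, G = 361/16 at the point
E_u = -20/9, E_v = 0, F_u = 0, F_v = 0, G_u = 19, G_v = 0
EG - F^2 = 13357/144;  g^inv = (144/13357) * [[361/16, 0], [0, 37/9]]
first-kind symbols [ij,l] = (1/2)(d_i g_jl + d_j g_il - d_l g_ij): [uu,u] = E_u/2 = -10/9, [uu,v] = F_u - E_v/2 = 0, [uv,u] = E_v/2 = 0, [uv,v] = G_u/2 = 19/2, [vv,u] = F_v - G_u/2 = -19/2, [vv,v] = G_v/2 = 0
Gamma^u_ij = (G*[ij,u] - F*[ij,v])/(EG - F^2), Gamma^v_ij = (E*[ij,v] - F*[ij,u])/(EG - F^2)


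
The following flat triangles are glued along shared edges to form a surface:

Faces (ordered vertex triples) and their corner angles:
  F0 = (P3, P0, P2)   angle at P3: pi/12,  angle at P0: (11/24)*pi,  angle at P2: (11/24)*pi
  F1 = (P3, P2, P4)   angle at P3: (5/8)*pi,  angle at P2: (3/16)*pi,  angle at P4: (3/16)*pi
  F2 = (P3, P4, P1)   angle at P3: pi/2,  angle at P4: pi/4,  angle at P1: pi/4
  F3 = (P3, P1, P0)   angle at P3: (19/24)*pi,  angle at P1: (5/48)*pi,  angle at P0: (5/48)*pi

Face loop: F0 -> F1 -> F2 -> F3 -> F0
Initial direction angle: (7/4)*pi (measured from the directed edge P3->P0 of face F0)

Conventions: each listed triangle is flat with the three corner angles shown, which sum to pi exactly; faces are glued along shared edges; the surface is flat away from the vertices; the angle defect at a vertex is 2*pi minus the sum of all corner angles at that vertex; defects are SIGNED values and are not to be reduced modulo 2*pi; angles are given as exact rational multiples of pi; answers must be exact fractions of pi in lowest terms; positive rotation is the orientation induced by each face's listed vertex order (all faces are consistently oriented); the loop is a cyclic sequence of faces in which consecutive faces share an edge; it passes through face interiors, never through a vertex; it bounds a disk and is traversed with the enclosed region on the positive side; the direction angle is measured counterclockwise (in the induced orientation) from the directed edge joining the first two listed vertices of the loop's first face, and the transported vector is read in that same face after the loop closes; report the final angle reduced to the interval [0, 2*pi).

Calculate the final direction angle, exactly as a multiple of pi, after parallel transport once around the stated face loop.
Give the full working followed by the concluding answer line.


enclosed vertex P3: corner angles sum to 2*pi, defect = 2*pi - 2*pi = 0
final direction = starting direction + enclosed defect total, reduced mod 2*pi (induced orientation)
final angle = (7/4)*pi + 0 = (7/4)*pi (mod 2*pi)

Answer: final direction angle = (7/4)*pi


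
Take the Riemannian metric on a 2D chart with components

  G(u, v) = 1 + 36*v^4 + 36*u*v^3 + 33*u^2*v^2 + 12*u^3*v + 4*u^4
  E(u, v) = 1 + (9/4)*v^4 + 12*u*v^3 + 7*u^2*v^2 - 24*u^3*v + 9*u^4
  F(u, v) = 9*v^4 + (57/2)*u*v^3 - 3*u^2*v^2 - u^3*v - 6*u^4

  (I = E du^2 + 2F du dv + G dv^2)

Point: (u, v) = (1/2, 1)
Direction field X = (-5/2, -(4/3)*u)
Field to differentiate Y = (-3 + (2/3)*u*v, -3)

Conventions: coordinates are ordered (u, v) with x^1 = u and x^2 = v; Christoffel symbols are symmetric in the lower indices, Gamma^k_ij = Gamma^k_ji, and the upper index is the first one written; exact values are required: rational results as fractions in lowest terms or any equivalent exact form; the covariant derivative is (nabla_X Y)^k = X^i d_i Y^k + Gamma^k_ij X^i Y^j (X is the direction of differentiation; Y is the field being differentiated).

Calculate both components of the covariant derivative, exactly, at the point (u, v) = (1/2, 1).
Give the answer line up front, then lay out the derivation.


Answer: (nabla_X Y)^u = 11965/10449, (nabla_X Y)^v = 92224/10449

E = 137/16, F = 22, G = 65 at the point
E_u = 11/2, E_v = 55/2, F_u = 87/4, F_v = 617/8, G_u = 80, G_v = 216
EG - F^2 = 1161/16;  g^inv = (16/1161) * [[65, -22], [-22, 137/16]]
first-kind symbols [ij,l] = (1/2)(d_i g_jl + d_j g_il - d_l g_ij): [uu,u] = E_u/2 = 11/4, [uu,v] = F_u - E_v/2 = 8, [uv,u] = E_v/2 = 55/4, [uv,v] = G_u/2 = 40, [vv,u] = F_v - G_u/2 = 297/8, [vv,v] = G_v/2 = 108
Gamma^u_ij = (G*[ij,u] - F*[ij,v])/(EG - F^2), Gamma^v_ij = (E*[ij,v] - F*[ij,u])/(EG - F^2)
Gamma_uuu = 44/1161, Gamma_uuv = 220/1161, Gamma_uvv = 22/43, Gamma_vuu = 128/1161, Gamma_vuv = 640/1161, Gamma_vvv = 64/43
X = (-5/2, -2/3), Y = (-8/3, -3) at the point


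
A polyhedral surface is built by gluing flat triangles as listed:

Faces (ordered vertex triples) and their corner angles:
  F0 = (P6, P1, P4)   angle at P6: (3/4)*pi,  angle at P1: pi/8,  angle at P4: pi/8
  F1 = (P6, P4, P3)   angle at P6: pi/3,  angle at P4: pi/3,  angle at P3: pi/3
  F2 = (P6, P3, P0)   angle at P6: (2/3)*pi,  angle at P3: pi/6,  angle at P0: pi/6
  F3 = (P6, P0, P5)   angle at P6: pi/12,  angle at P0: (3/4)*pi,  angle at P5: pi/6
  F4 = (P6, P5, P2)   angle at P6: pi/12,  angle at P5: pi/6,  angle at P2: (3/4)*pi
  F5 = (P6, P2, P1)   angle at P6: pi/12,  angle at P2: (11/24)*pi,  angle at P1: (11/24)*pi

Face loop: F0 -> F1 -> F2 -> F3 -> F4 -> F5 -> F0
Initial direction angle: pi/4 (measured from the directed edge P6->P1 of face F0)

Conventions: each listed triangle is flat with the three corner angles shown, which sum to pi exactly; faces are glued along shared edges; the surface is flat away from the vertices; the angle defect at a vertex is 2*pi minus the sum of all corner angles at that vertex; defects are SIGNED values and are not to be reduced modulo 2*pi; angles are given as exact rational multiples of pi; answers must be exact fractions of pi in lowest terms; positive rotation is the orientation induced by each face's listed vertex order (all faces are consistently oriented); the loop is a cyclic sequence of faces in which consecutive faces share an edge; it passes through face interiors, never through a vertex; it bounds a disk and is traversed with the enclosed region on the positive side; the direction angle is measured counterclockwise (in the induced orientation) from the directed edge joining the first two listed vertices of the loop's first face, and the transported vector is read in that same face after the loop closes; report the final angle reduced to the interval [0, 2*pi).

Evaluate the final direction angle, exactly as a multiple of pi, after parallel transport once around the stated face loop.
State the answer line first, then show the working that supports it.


Answer: final direction angle = pi/4

enclosed vertex P6: corner angles sum to 2*pi, defect = 2*pi - 2*pi = 0
holonomy = initial angle + sum of enclosed defects (mod 2*pi), positive in the induced orientation
final angle = pi/4 + 0 = pi/4 (mod 2*pi)
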